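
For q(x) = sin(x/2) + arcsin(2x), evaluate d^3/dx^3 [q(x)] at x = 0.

Expand each term separately and add.
The coefficient of x^3 in the expansion is 21/16, so q′′′(0) = 3! * (21/16) = 63/8.

63/8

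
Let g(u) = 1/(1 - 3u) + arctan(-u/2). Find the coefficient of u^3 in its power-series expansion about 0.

649/24

Combine the two series term by term.
g(0) = 1
g′(0) = 5/2
g′′(0) = 18
g′′′(0) = 649/4
So c_3 = g′′′(0)/3! = 649/24.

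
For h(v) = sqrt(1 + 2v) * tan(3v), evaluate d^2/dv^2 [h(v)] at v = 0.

6

Write out both Maclaurin series and multiply, keeping only the needed powers.
From the series, [v^2] h = 3; multiply by 2! = 2 to get 6.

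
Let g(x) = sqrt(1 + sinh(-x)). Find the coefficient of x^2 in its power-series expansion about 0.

-1/8

Let u equal the inner series; expand the outer function in u and truncate.
g(0) = 1
g′(0) = -1/2
g′′(0) = -1/4
Dividing each by k! gives the coefficients c_0, ..., c_2.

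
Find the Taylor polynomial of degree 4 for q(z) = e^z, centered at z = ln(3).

[(z - ln(3))^0] = 3;  [(z - ln(3))^1] = 3;  [(z - ln(3))^2] = 3/2;  [(z - ln(3))^3] = 1/2;  [(z - ln(3))^4] = 1/8.

(z - ln(3))^4/8 + (z - ln(3))^3/2 + 3*(z - ln(3))^2/2 + 3*(z - ln(3)) + 3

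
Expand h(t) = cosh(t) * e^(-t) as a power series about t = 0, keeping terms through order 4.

Expand each factor separately, then convolve coefficients.

t^4/3 - 2*t^3/3 + t^2 - t + 1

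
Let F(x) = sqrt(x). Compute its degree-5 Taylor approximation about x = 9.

7*(x - 9)^5/5038848 - 5*(x - 9)^4/279936 + (x - 9)^3/3888 - (x - 9)^2/216 + (x - 9)/6 + 3

F(9) = 3
F′(9) = 1/6
F′′(9) = -1/108
F′′′(9) = 1/648
F^(4)(9) = -5/11664
F^(5)(9) = 35/209952
Dividing each by k! gives the coefficients c_0, ..., c_5.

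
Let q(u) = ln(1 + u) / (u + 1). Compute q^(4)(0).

Multiply the numerator's expansion by the denominator's geometric series.
The coefficient of u^4 in the expansion is -25/12, so q^(4)(0) = 4! * (-25/12) = -50.

-50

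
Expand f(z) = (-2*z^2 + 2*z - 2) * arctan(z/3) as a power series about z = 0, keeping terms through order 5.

Shift and add copies of the series according to the polynomial's terms.
[z^0] = 0;  [z^1] = -2/3;  [z^2] = 2/3;  [z^3] = -52/81;  [z^4] = -2/81;  [z^5] = 28/1215.

28*z^5/1215 - 2*z^4/81 - 52*z^3/81 + 2*z^2/3 - 2*z/3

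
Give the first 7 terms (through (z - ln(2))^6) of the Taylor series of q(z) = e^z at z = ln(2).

(z - ln(2))^6/360 + (z - ln(2))^5/60 + (z - ln(2))^4/12 + (z - ln(2))^3/3 + (z - ln(2))^2 + 2*(z - ln(2)) + 2

Differentiate repeatedly and evaluate at the center.
[(z - ln(2))^0] = 2;  [(z - ln(2))^1] = 2;  [(z - ln(2))^2] = 1;  [(z - ln(2))^3] = 1/3;  [(z - ln(2))^4] = 1/12;  [(z - ln(2))^5] = 1/60;  [(z - ln(2))^6] = 1/360.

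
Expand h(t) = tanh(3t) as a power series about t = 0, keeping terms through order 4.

-9*t^3 + 3*t

Apply the Taylor formula c_k = f^(k)(a)/k!.
h(0) = 0
h′(0) = 3
h′′(0) = 0
h′′′(0) = -54
h^(4)(0) = 0
Dividing each by k! gives the coefficients c_0, ..., c_4.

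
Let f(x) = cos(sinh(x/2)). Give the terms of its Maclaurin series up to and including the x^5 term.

Plug the Maclaurin series of the inner function into that of the outer and collect terms.

-x^4/128 - x^2/8 + 1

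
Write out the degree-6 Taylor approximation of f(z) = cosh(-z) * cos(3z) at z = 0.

Write out both Maclaurin series and multiply, keeping only the needed powers.

22*z^6/45 + 7*z^4/6 - 4*z^2 + 1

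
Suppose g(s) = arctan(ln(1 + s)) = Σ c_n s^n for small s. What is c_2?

Compose series: expand the inner function first, then feed it into the outer expansion.
So c_2 = g′′(0)/2! = -1/2.

-1/2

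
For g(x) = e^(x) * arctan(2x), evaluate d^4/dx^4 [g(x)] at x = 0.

Expand each factor separately, then convolve coefficients.
The coefficient of x^4 in the expansion is -7/3, so g^(4)(0) = 4! * (-7/3) = -56.

-56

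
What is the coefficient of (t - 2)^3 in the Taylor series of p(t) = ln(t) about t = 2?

1/24

p(2) = ln(2)
p′(2) = 1/2
p′′(2) = -1/4
p′′′(2) = 1/4
The Taylor polynomial is Σ p^(k)(2)/k! · (t - 2)^k.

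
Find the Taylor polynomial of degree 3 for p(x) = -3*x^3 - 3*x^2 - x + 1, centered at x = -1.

-3*(x + 1)^3 + 6*(x + 1)^2 - 4*(x + 1) + 2

Use the known series and substitute for the argument.
p(-1) = 2
p′(-1) = -4
p′′(-1) = 12
p′′′(-1) = -18
Then c_k = p^(k)(-1)/k! gives each Taylor coefficient.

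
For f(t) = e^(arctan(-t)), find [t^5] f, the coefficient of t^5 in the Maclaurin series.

Plug the Maclaurin series of the inner function into that of the outer and collect terms.
f(0) = 1
f′(0) = -1
f′′(0) = 1
f′′′(0) = 1
f^(4)(0) = -7
f^(5)(0) = -5
The Taylor polynomial is Σ f^(k)(0)/k! · t^k.

-1/24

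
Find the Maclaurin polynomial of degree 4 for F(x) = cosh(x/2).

x^4/384 + x^2/8 + 1

[x^0] = 1;  [x^1] = 0;  [x^2] = 1/8;  [x^3] = 0;  [x^4] = 1/384.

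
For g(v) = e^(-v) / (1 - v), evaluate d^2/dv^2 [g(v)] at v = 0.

Multiply the numerator's expansion by the denominator's geometric series.
From the series, [v^2] g = 1/2; multiply by 2! = 2 to get 1.

1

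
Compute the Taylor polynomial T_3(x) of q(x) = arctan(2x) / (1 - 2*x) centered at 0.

Multiply the numerator's expansion by the denominator's geometric series.
[x^0] = 0;  [x^1] = 2;  [x^2] = 4;  [x^3] = 16/3.

16*x^3/3 + 4*x^2 + 2*x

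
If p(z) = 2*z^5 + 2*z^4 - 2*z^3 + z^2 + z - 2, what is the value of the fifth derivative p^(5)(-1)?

240

The coefficient of (z + 1)^5 in the expansion is 2, so p^(5)(-1) = 5! * (2) = 240.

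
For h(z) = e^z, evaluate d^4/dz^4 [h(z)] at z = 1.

Compute the successive derivatives at the expansion point and divide by k!.
The coefficient of (z - 1)^4 in the expansion is e/24, so h^(4)(1) = 4! * (e/24) = e.

e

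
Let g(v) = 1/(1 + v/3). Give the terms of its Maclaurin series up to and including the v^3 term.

-v^3/27 + v^2/9 - v/3 + 1

[v^0] = 1;  [v^1] = -1/3;  [v^2] = 1/9;  [v^3] = -1/27.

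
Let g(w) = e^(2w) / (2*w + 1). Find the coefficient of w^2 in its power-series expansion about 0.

2

Multiply the numerator's expansion by the denominator's geometric series.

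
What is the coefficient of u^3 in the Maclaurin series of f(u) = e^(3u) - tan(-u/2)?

109/24

Combine the two series term by term.
f(0) = 1
f′(0) = 7/2
f′′(0) = 9
f′′′(0) = 109/4
Dividing each by k! gives the coefficients c_0, ..., c_3.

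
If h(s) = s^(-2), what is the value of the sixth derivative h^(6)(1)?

The coefficient of (s - 1)^6 in the expansion is 7, so h^(6)(1) = 6! * (7) = 5040.

5040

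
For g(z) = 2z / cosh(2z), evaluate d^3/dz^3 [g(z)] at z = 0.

Write the quotient as an unknown series and match coefficients against numerator = denominator · series.
The coefficient of z^3 in the expansion is -4, so g′′′(0) = 3! * (-4) = -24.

-24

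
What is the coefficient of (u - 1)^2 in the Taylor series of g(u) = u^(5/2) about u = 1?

g(1) = 1
g′(1) = 5/2
g′′(1) = 15/4

15/8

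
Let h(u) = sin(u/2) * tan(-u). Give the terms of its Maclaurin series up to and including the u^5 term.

-7*u^4/48 - u^2/2

Write out both Maclaurin series and multiply, keeping only the needed powers.
h(0) = 0
h′(0) = 0
h′′(0) = -1
h′′′(0) = 0
h^(4)(0) = -7/2
h^(5)(0) = 0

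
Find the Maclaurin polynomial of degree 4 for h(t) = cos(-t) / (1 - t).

Multiply the two series term by term and collect like powers.
[t^0] = 1;  [t^1] = 1;  [t^2] = 1/2;  [t^3] = 1/2;  [t^4] = 13/24.

13*t^4/24 + t^3/2 + t^2/2 + t + 1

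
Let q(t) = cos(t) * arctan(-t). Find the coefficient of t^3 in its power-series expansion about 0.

Multiply the two series term by term and collect like powers.
q(0) = 0
q′(0) = -1
q′′(0) = 0
q′′′(0) = 5
So c_3 = q′′′(0)/3! = 5/6.

5/6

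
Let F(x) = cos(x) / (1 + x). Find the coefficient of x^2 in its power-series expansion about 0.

Write out both Maclaurin series and multiply, keeping only the needed powers.

1/2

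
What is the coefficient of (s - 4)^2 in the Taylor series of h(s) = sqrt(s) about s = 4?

-1/64

[(s - 4)^0] = 2;  [(s - 4)^1] = 1/4;  [(s - 4)^2] = -1/64.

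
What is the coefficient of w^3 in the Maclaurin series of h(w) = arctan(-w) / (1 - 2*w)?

-11/3

Multiply the numerator's expansion by the denominator's geometric series.
h(0) = 0
h′(0) = -1
h′′(0) = -4
h′′′(0) = -22
So c_3 = h′′′(0)/3! = -11/3.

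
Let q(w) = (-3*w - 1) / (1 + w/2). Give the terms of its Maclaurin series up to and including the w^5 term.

Distribute the polynomial across the series and collect like powers.

-5*w^5/32 + 5*w^4/16 - 5*w^3/8 + 5*w^2/4 - 5*w/2 - 1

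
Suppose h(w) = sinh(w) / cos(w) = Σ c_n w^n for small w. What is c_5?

Divide the numerator series by the denominator series (power-series long division).
So c_5 = h^(5)(0)/5! = 3/10.

3/10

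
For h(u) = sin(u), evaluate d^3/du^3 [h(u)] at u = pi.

1

The coefficient of (u - pi)^3 in the expansion is 1/6, so h′′′(pi) = 3! * (1/6) = 1.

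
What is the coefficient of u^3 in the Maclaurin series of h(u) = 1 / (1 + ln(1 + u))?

-7/3

Expand as Σ (-1)^k u^k with u equal to the inner function's series.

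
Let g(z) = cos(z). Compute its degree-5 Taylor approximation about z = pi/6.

-(z - pi/6)^5/240 + sqrt(3)*(z - pi/6)^4/48 + (z - pi/6)^3/12 - sqrt(3)*(z - pi/6)^2/4 - (z - pi/6)/2 + sqrt(3)/2

g(pi/6) = sqrt(3)/2
g′(pi/6) = -1/2
g′′(pi/6) = -sqrt(3)/2
g′′′(pi/6) = 1/2
g^(4)(pi/6) = sqrt(3)/2
g^(5)(pi/6) = -1/2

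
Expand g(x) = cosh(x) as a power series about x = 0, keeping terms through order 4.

x^4/24 + x^2/2 + 1

g(0) = 1
g′(0) = 0
g′′(0) = 1
g′′′(0) = 0
g^(4)(0) = 1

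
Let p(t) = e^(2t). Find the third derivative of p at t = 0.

The coefficient of t^3 in the expansion is 4/3, so p′′′(0) = 3! * (4/3) = 8.

8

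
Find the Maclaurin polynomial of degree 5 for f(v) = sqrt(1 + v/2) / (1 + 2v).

-227025*v^5/8192 + 28379*v^4/2048 - 887*v^3/128 + 111*v^2/32 - 7*v/4 + 1

Expand each factor separately, then convolve coefficients.
[v^0] = 1;  [v^1] = -7/4;  [v^2] = 111/32;  [v^3] = -887/128;  [v^4] = 28379/2048;  [v^5] = -227025/8192.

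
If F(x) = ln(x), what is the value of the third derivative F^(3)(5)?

2/125

The coefficient of (x - 5)^3 in the expansion is 1/375, so F′′′(5) = 3! * (1/375) = 2/125.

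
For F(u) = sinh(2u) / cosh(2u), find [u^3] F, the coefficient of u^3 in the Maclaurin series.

-8/3

Invert the denominator's series and multiply.
[u^0] = 0;  [u^1] = 2;  [u^2] = 0;  [u^3] = -8/3.
So c_3 = F′′′(0)/3! = -8/3.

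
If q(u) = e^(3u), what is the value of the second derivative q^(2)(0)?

Compute the successive derivatives at the expansion point and divide by k!.
The coefficient of u^2 in the expansion is 9/2, so q′′(0) = 2! * (9/2) = 9.

9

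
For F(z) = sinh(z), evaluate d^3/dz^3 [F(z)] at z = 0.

1

Apply the Taylor formula c_k = f^(k)(a)/k!.
From the series, [z^3] F = 1/6; multiply by 3! = 6 to get 1.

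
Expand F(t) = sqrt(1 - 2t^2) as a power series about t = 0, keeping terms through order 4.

Differentiate repeatedly and evaluate at the center.
[t^0] = 1;  [t^1] = 0;  [t^2] = -1;  [t^3] = 0;  [t^4] = -1/2.

-t^4/2 - t^2 + 1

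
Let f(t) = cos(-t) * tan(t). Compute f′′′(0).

Multiply the two series term by term and collect like powers.
The coefficient of t^3 in the expansion is -1/6, so f′′′(0) = 3! * (-1/6) = -1.

-1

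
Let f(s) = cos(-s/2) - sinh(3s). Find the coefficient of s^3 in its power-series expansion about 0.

-9/2

Combine the two series term by term.
[s^0] = 1;  [s^1] = -3;  [s^2] = -1/8;  [s^3] = -9/2.
So c_3 = f′′′(0)/3! = -9/2.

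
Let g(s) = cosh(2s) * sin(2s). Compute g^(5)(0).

Take the Cauchy product of the two expansions.
The coefficient of s^5 in the expansion is -16/15, so g^(5)(0) = 5! * (-16/15) = -128.

-128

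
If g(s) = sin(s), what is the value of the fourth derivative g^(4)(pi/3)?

The coefficient of (s - pi/3)^4 in the expansion is sqrt(3)/48, so g^(4)(pi/3) = 4! * (sqrt(3)/48) = sqrt(3)/2.

sqrt(3)/2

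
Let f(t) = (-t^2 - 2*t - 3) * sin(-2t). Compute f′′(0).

Multiply each power in the prefactor through the base expansion.
The coefficient of t^2 in the expansion is 4, so f′′(0) = 2! * (4) = 8.

8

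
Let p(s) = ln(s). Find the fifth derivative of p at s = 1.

Apply the Taylor formula c_k = f^(k)(a)/k!.
The coefficient of (s - 1)^5 in the expansion is 1/5, so p^(5)(1) = 5! * (1/5) = 24.

24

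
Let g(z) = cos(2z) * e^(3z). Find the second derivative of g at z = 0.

5

Multiply the two series term by term and collect like powers.
From the series, [z^2] g = 5/2; multiply by 2! = 2 to get 5.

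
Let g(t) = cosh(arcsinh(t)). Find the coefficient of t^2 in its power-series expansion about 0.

Plug the Maclaurin series of the inner function into that of the outer and collect terms.
[t^0] = 1;  [t^1] = 0;  [t^2] = 1/2.
So c_2 = g′′(0)/2! = 1/2.

1/2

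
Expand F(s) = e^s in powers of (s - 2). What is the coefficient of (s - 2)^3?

e^(2)/6

Differentiate repeatedly and evaluate at the center.
F(2) = e^(2)
F′(2) = e^(2)
F′′(2) = e^(2)
F′′′(2) = e^(2)
So c_3 = F′′′(2)/3! = e^(2)/6.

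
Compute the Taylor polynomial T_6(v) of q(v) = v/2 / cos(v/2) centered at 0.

5*v^5/768 + v^3/16 + v/2

Write the quotient as an unknown series and match coefficients against numerator = denominator · series.
q(0) = 0
q′(0) = 1/2
q′′(0) = 0
q′′′(0) = 3/8
q^(4)(0) = 0
q^(5)(0) = 25/32
q^(6)(0) = 0
Dividing each by k! gives the coefficients c_0, ..., c_6.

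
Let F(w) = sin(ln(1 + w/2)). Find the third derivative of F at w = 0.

1/8

Plug the Maclaurin series of the inner function into that of the outer and collect terms.
The coefficient of w^3 in the expansion is 1/48, so F′′′(0) = 3! * (1/48) = 1/8.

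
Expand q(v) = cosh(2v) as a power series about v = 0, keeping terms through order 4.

2*v^4/3 + 2*v^2 + 1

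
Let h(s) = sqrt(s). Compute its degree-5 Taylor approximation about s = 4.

7*(s - 4)^5/131072 - 5*(s - 4)^4/16384 + (s - 4)^3/512 - (s - 4)^2/64 + (s - 4)/4 + 2

[(s - 4)^0] = 2;  [(s - 4)^1] = 1/4;  [(s - 4)^2] = -1/64;  [(s - 4)^3] = 1/512;  [(s - 4)^4] = -5/16384;  [(s - 4)^5] = 7/131072.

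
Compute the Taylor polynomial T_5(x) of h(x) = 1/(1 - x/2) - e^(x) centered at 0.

11*x^5/480 + x^4/48 - x^3/24 - x^2/4 - x/2

Combine the two series term by term.
h(0) = 0
h′(0) = -1/2
h′′(0) = -1/2
h′′′(0) = -1/4
h^(4)(0) = 1/2
h^(5)(0) = 11/4
The Taylor polynomial is Σ h^(k)(0)/k! · x^k.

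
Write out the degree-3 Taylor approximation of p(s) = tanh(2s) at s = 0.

-8*s^3/3 + 2*s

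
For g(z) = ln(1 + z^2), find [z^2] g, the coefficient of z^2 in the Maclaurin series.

1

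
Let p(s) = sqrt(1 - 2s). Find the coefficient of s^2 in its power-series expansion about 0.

-1/2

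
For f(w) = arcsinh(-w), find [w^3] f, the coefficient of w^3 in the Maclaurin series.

f(0) = 0
f′(0) = -1
f′′(0) = 0
f′′′(0) = 1
So c_3 = f′′′(0)/3! = 1/6.

1/6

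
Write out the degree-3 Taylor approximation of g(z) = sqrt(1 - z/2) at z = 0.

-z^3/128 - z^2/32 - z/4 + 1

[z^0] = 1;  [z^1] = -1/4;  [z^2] = -1/32;  [z^3] = -1/128.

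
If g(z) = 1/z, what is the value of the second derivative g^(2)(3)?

The coefficient of (z - 3)^2 in the expansion is 1/27, so g′′(3) = 2! * (1/27) = 2/27.

2/27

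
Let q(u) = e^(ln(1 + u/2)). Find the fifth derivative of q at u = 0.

0

Compose series: expand the inner function first, then feed it into the outer expansion.
The coefficient of u^5 in the expansion is 0, so q^(5)(0) = 5! * (0) = 0.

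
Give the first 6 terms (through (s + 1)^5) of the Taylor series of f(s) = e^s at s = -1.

(s + 1)^5*e^(-1)/120 + (s + 1)^4*e^(-1)/24 + (s + 1)^3*e^(-1)/6 + (s + 1)^2*e^(-1)/2 + (s + 1)*e^(-1) + e^(-1)

f(-1) = e^(-1)
f′(-1) = e^(-1)
f′′(-1) = e^(-1)
f′′′(-1) = e^(-1)
f^(4)(-1) = e^(-1)
f^(5)(-1) = e^(-1)
Then c_k = f^(k)(-1)/k! gives each Taylor coefficient.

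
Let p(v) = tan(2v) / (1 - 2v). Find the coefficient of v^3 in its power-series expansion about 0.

32/3

Multiply the two series term by term and collect like powers.
p(0) = 0
p′(0) = 2
p′′(0) = 8
p′′′(0) = 64
The Taylor polynomial is Σ p^(k)(0)/k! · v^k.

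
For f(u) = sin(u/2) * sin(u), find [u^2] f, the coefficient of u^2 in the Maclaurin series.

Expand each factor separately, then convolve coefficients.
[u^0] = 0;  [u^1] = 0;  [u^2] = 1/2.

1/2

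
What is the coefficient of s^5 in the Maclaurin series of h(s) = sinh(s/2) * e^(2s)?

Take the Cauchy product of the two expansions.
So c_5 = h^(5)(0)/5! = 1441/3840.

1441/3840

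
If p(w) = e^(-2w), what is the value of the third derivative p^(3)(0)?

The coefficient of w^3 in the expansion is -4/3, so p′′′(0) = 3! * (-4/3) = -8.

-8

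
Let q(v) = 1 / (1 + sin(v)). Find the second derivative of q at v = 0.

2

Use the geometric series for the reciprocal, then substitute.
From the series, [v^2] q = 1; multiply by 2! = 2 to get 2.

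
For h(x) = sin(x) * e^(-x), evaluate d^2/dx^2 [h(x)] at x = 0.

-2

Expand each factor separately, then convolve coefficients.
From the series, [x^2] h = -1; multiply by 2! = 2 to get -2.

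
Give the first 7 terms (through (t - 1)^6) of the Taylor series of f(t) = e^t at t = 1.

e*(t - 1)^6/720 + e*(t - 1)^5/120 + e*(t - 1)^4/24 + e*(t - 1)^3/6 + e*(t - 1)^2/2 + e*(t - 1) + e

f(1) = e
f′(1) = e
f′′(1) = e
f′′′(1) = e
f^(4)(1) = e
f^(5)(1) = e
f^(6)(1) = e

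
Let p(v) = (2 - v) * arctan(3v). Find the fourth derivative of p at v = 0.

Distribute the polynomial across the series and collect like powers.
The coefficient of v^4 in the expansion is 9, so p^(4)(0) = 4! * (9) = 216.

216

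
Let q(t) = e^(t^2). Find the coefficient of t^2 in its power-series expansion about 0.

q(0) = 1
q′(0) = 0
q′′(0) = 2

1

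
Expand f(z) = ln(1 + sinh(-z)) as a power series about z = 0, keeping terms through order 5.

-3*z^5/8 - 5*z^4/12 - z^3/2 - z^2/2 - z

Let u equal the inner series; expand the outer function in u and truncate.
f(0) = 0
f′(0) = -1
f′′(0) = -1
f′′′(0) = -3
f^(4)(0) = -10
f^(5)(0) = -45
Then c_k = f^(k)(0)/k! gives each Taylor coefficient.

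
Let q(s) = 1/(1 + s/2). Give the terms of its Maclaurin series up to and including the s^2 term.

q(0) = 1
q′(0) = -1/2
q′′(0) = 1/2

s^2/4 - s/2 + 1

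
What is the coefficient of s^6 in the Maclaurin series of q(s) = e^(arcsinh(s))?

1/16

Plug the Maclaurin series of the inner function into that of the outer and collect terms.
[s^0] = 1;  [s^1] = 1;  [s^2] = 1/2;  [s^3] = 0;  [s^4] = -1/8;  [s^5] = 0;  [s^6] = 1/16.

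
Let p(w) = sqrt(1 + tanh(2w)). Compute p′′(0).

Let u equal the inner series; expand the outer function in u and truncate.
From the series, [w^2] p = -1/2; multiply by 2! = 2 to get -1.

-1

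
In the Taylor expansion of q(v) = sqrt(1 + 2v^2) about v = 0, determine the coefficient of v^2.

Differentiate repeatedly and evaluate at the center.
[v^0] = 1;  [v^1] = 0;  [v^2] = 1.

1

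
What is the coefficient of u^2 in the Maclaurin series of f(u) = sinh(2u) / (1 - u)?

2

Multiply the two series term by term and collect like powers.
f(0) = 0
f′(0) = 2
f′′(0) = 4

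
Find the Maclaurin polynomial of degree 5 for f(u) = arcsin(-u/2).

-3*u^5/1280 - u^3/48 - u/2

f(0) = 0
f′(0) = -1/2
f′′(0) = 0
f′′′(0) = -1/8
f^(4)(0) = 0
f^(5)(0) = -9/32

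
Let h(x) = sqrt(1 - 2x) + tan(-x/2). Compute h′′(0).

-1

Add the two expansions coefficient-wise.
The coefficient of x^2 in the expansion is -1/2, so h′′(0) = 2! * (-1/2) = -1.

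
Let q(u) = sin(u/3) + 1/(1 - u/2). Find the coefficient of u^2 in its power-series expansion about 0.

Expand each term separately and add.
q(0) = 1
q′(0) = 5/6
q′′(0) = 1/2
So c_2 = q′′(0)/2! = 1/4.

1/4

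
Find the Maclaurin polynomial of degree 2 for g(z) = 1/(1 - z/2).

Use the known series and substitute for the argument.

z^2/4 + z/2 + 1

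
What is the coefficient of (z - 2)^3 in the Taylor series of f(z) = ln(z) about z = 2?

1/24

f(2) = ln(2)
f′(2) = 1/2
f′′(2) = -1/4
f′′′(2) = 1/4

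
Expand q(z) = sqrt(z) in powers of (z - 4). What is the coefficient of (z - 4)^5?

Use the known series and substitute for the argument.
q(4) = 2
q′(4) = 1/4
q′′(4) = -1/32
q′′′(4) = 3/256
q^(4)(4) = -15/2048
q^(5)(4) = 105/16384
So c_5 = q^(5)(4)/5! = 7/131072.

7/131072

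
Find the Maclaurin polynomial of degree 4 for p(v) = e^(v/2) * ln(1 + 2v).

Take the Cauchy product of the two expansions.
p(0) = 0
p′(0) = 2
p′′(0) = -2
p′′′(0) = 23/2
p^(4)(0) = -69

-23*v^4/8 + 23*v^3/12 - v^2 + 2*v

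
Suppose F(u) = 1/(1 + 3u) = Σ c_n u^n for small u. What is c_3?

[u^0] = 1;  [u^1] = -3;  [u^2] = 9;  [u^3] = -27.
So c_3 = F′′′(0)/3! = -27.

-27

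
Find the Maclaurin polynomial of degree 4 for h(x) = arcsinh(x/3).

-x^3/162 + x/3

h(0) = 0
h′(0) = 1/3
h′′(0) = 0
h′′′(0) = -1/27
h^(4)(0) = 0
The Taylor polynomial is Σ h^(k)(0)/k! · x^k.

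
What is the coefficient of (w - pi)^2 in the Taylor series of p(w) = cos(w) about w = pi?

Differentiate repeatedly and evaluate at the center.
p(pi) = -1
p′(pi) = 0
p′′(pi) = 1

1/2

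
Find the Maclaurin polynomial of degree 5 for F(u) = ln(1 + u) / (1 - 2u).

Multiply the two series term by term and collect like powers.
[u^0] = 0;  [u^1] = 1;  [u^2] = 3/2;  [u^3] = 10/3;  [u^4] = 77/12;  [u^5] = 391/30.

391*u^5/30 + 77*u^4/12 + 10*u^3/3 + 3*u^2/2 + u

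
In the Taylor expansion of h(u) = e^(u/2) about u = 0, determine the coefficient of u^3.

Use the known series and substitute for the argument.
[u^0] = 1;  [u^1] = 1/2;  [u^2] = 1/8;  [u^3] = 1/48.
So c_3 = h′′′(0)/3! = 1/48.

1/48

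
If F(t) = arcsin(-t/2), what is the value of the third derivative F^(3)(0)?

The coefficient of t^3 in the expansion is -1/48, so F′′′(0) = 3! * (-1/48) = -1/8.

-1/8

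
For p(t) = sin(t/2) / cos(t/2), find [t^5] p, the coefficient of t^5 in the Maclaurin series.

1/240

Divide the numerator series by the denominator series (power-series long division).
p(0) = 0
p′(0) = 1/2
p′′(0) = 0
p′′′(0) = 1/4
p^(4)(0) = 0
p^(5)(0) = 1/2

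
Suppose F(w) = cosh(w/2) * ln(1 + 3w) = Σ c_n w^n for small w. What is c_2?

-9/2

Expand each factor separately, then convolve coefficients.
F(0) = 0
F′(0) = 3
F′′(0) = -9
So c_2 = F′′(0)/2! = -9/2.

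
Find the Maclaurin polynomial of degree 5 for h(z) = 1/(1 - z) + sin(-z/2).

3839*z^5/3840 + z^4 + 49*z^3/48 + z^2 + z/2 + 1

Add the two expansions coefficient-wise.
h(0) = 1
h′(0) = 1/2
h′′(0) = 2
h′′′(0) = 49/8
h^(4)(0) = 24
h^(5)(0) = 3839/32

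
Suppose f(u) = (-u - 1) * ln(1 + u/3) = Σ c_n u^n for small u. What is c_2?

-5/18

Shift and add copies of the series according to the polynomial's terms.
[u^0] = 0;  [u^1] = -1/3;  [u^2] = -5/18.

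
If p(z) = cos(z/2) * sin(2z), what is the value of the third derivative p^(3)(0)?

Multiply the two series term by term and collect like powers.
The coefficient of z^3 in the expansion is -19/12, so p′′′(0) = 3! * (-19/12) = -19/2.

-19/2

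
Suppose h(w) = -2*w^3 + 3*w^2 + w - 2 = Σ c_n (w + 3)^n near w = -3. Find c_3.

-2

h(-3) = 76
h′(-3) = -71
h′′(-3) = 42
h′′′(-3) = -12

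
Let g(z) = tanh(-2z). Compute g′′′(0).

16

Differentiate repeatedly and evaluate at the center.
The coefficient of z^3 in the expansion is 8/3, so g′′′(0) = 3! * (8/3) = 16.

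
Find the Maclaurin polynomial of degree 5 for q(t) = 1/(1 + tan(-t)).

Compose series: expand the inner function first, then feed it into the outer expansion.

32*t^5/15 + 5*t^4/3 + 4*t^3/3 + t^2 + t + 1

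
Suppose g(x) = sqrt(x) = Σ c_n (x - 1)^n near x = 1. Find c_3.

1/16

g(1) = 1
g′(1) = 1/2
g′′(1) = -1/4
g′′′(1) = 3/8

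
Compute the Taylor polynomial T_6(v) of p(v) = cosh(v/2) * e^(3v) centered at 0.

Expand each factor separately, then convolve coefficients.
p(0) = 1
p′(0) = 3
p′′(0) = 37/4
p′′′(0) = 117/4
p^(4)(0) = 1513/16
p^(5)(0) = 4983/16
p^(6)(0) = 66637/64

66637*v^6/46080 + 1661*v^5/640 + 1513*v^4/384 + 39*v^3/8 + 37*v^2/8 + 3*v + 1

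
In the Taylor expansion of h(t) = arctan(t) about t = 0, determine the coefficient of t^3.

-1/3

h(0) = 0
h′(0) = 1
h′′(0) = 0
h′′′(0) = -2
So c_3 = h′′′(0)/3! = -1/3.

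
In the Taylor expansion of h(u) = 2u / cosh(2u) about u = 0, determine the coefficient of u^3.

Write the quotient as an unknown series and match coefficients against numerator = denominator · series.

-4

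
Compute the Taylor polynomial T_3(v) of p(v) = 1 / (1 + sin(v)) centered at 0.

-5*v^3/6 + v^2 - v + 1

Expand as Σ (-1)^k u^k with u equal to the inner function's series.
p(0) = 1
p′(0) = -1
p′′(0) = 2
p′′′(0) = -5
The Taylor polynomial is Σ p^(k)(0)/k! · v^k.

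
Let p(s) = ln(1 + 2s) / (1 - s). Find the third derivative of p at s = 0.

Use 1/(1 - r) = Σ r^k on the denominator, then take the Cauchy product.
The coefficient of s^3 in the expansion is 8/3, so p′′′(0) = 3! * (8/3) = 16.

16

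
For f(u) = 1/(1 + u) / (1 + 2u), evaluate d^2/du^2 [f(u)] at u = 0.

Write out both Maclaurin series and multiply, keeping only the needed powers.
The coefficient of u^2 in the expansion is 7, so f′′(0) = 2! * (7) = 14.

14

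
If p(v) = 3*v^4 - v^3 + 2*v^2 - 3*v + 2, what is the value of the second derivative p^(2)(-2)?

160

Apply the Taylor formula c_k = f^(k)(a)/k!.
The coefficient of (v + 2)^2 in the expansion is 80, so p′′(-2) = 2! * (80) = 160.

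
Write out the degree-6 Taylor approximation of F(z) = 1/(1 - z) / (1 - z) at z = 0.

7*z^6 + 6*z^5 + 5*z^4 + 4*z^3 + 3*z^2 + 2*z + 1

Write out both Maclaurin series and multiply, keeping only the needed powers.
F(0) = 1
F′(0) = 2
F′′(0) = 6
F′′′(0) = 24
F^(4)(0) = 120
F^(5)(0) = 720
F^(6)(0) = 5040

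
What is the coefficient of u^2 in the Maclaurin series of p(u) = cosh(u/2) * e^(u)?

Write out both Maclaurin series and multiply, keeping only the needed powers.

5/8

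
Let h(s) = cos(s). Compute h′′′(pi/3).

From the series, [(s - pi/3)^3] h = sqrt(3)/12; multiply by 3! = 6 to get sqrt(3)/2.

sqrt(3)/2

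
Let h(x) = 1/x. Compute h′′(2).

1/4

Use the known series and substitute for the argument.
The coefficient of (x - 2)^2 in the expansion is 1/8, so h′′(2) = 2! * (1/8) = 1/4.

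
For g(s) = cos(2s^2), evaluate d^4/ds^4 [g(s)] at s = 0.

Differentiate repeatedly and evaluate at the center.
The coefficient of s^4 in the expansion is -2, so g^(4)(0) = 4! * (-2) = -48.

-48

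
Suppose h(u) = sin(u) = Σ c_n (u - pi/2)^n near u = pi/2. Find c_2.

-1/2

Use the known series and substitute for the argument.
h(pi/2) = 1
h′(pi/2) = 0
h′′(pi/2) = -1
So c_2 = h′′(pi/2)/2! = -1/2.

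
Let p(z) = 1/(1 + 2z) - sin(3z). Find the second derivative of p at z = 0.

8

Add the two expansions coefficient-wise.
The coefficient of z^2 in the expansion is 4, so p′′(0) = 2! * (4) = 8.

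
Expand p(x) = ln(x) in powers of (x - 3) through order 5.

Use the known series and substitute for the argument.
[(x - 3)^0] = ln(3);  [(x - 3)^1] = 1/3;  [(x - 3)^2] = -1/18;  [(x - 3)^3] = 1/81;  [(x - 3)^4] = -1/324;  [(x - 3)^5] = 1/1215.

(x - 3)^5/1215 - (x - 3)^4/324 + (x - 3)^3/81 - (x - 3)^2/18 + (x - 3)/3 + ln(3)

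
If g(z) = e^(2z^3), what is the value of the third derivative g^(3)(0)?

12

Compute the successive derivatives at the expansion point and divide by k!.
The coefficient of z^3 in the expansion is 2, so g′′′(0) = 3! * (2) = 12.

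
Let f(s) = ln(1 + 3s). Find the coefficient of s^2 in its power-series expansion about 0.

-9/2

[s^0] = 0;  [s^1] = 3;  [s^2] = -9/2.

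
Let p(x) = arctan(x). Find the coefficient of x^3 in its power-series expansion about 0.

-1/3

p(0) = 0
p′(0) = 1
p′′(0) = 0
p′′′(0) = -2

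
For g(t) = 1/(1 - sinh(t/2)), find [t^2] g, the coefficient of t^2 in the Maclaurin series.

Plug the Maclaurin series of the inner function into that of the outer and collect terms.
[t^0] = 1;  [t^1] = 1/2;  [t^2] = 1/4.
So c_2 = g′′(0)/2! = 1/4.

1/4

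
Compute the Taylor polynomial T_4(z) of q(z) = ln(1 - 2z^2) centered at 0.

q(0) = 0
q′(0) = 0
q′′(0) = -4
q′′′(0) = 0
q^(4)(0) = -48

-2*z^4 - 2*z^2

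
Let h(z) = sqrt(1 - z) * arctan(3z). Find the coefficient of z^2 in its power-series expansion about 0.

-3/2

Multiply the two series term by term and collect like powers.
So c_2 = h′′(0)/2! = -3/2.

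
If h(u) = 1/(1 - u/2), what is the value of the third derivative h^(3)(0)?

3/4

Apply the Taylor formula c_k = f^(k)(a)/k!.
The coefficient of u^3 in the expansion is 1/8, so h′′′(0) = 3! * (1/8) = 3/4.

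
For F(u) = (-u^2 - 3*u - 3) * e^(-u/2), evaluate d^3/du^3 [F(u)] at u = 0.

9/8

Distribute the polynomial across the series and collect like powers.
From the series, [u^3] F = 3/16; multiply by 3! = 6 to get 9/8.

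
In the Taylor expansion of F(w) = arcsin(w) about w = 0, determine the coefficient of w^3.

F(0) = 0
F′(0) = 1
F′′(0) = 0
F′′′(0) = 1

1/6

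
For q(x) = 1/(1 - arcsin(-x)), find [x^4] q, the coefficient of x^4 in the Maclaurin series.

4/3

Let u equal the inner series; expand the outer function in u and truncate.
q(0) = 1
q′(0) = -1
q′′(0) = 2
q′′′(0) = -7
q^(4)(0) = 32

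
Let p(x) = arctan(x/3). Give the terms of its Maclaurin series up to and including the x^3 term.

-x^3/81 + x/3

Compute the successive derivatives at the expansion point and divide by k!.
[x^0] = 0;  [x^1] = 1/3;  [x^2] = 0;  [x^3] = -1/81.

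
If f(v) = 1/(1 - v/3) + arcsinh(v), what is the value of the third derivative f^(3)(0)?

Expand each term separately and add.
From the series, [v^3] f = -7/54; multiply by 3! = 6 to get -7/9.

-7/9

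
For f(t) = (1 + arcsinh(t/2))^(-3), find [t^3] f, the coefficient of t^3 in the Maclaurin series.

-19/16

Substitute the inner expansion into the outer series and collect powers.
[t^0] = 1;  [t^1] = -3/2;  [t^2] = 3/2;  [t^3] = -19/16.
So c_3 = f′′′(0)/3! = -19/16.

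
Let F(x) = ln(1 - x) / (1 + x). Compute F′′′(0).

-5

Multiply the two series term by term and collect like powers.
From the series, [x^3] F = -5/6; multiply by 3! = 6 to get -5.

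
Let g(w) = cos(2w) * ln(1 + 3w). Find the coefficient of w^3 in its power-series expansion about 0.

3

Write out both Maclaurin series and multiply, keeping only the needed powers.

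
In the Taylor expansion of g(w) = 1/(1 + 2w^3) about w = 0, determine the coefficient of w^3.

[w^0] = 1;  [w^1] = 0;  [w^2] = 0;  [w^3] = -2.
So c_3 = g′′′(0)/3! = -2.

-2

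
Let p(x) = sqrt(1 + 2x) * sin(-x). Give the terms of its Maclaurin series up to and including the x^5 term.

Write out both Maclaurin series and multiply, keeping only the needed powers.
p(0) = 0
p′(0) = -1
p′′(0) = -2
p′′′(0) = 4
p^(4)(0) = -8
p^(5)(0) = 64
Then c_k = p^(k)(0)/k! gives each Taylor coefficient.

8*x^5/15 - x^4/3 + 2*x^3/3 - x^2 - x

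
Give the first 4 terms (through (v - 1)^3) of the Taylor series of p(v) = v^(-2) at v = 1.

[(v - 1)^0] = 1;  [(v - 1)^1] = -2;  [(v - 1)^2] = 3;  [(v - 1)^3] = -4.

-4*(v - 1)^3 + 3*(v - 1)^2 - 2*(v - 1) + 1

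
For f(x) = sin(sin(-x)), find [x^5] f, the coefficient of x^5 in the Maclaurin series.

Plug the Maclaurin series of the inner function into that of the outer and collect terms.
f(0) = 0
f′(0) = -1
f′′(0) = 0
f′′′(0) = 2
f^(4)(0) = 0
f^(5)(0) = -12
So c_5 = f^(5)(0)/5! = -1/10.

-1/10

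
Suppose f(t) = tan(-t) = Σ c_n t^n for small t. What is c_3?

-1/3

f(0) = 0
f′(0) = -1
f′′(0) = 0
f′′′(0) = -2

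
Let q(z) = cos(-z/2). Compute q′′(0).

-1/4

Differentiate repeatedly and evaluate at the center.
The coefficient of z^2 in the expansion is -1/8, so q′′(0) = 2! * (-1/8) = -1/4.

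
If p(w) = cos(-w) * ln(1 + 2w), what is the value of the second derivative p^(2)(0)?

-4

Write out both Maclaurin series and multiply, keeping only the needed powers.
The coefficient of w^2 in the expansion is -2, so p′′(0) = 2! * (-2) = -4.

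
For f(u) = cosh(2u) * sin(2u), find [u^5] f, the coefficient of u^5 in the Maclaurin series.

Take the Cauchy product of the two expansions.

-16/15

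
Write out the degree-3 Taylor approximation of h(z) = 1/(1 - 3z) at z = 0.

27*z^3 + 9*z^2 + 3*z + 1

[z^0] = 1;  [z^1] = 3;  [z^2] = 9;  [z^3] = 27.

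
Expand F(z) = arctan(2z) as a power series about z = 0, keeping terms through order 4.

-8*z^3/3 + 2*z

Apply the Taylor formula c_k = f^(k)(a)/k!.
F(0) = 0
F′(0) = 2
F′′(0) = 0
F′′′(0) = -16
F^(4)(0) = 0
Dividing each by k! gives the coefficients c_0, ..., c_4.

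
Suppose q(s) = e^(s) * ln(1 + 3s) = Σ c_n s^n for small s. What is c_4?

-13

Take the Cauchy product of the two expansions.
q(0) = 0
q′(0) = 3
q′′(0) = -3
q′′′(0) = 36
q^(4)(0) = -312
So c_4 = q^(4)(0)/4! = -13.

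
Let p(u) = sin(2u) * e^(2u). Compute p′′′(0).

16

Write out both Maclaurin series and multiply, keeping only the needed powers.
The coefficient of u^3 in the expansion is 8/3, so p′′′(0) = 3! * (8/3) = 16.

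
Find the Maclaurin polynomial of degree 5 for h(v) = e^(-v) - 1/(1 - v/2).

Combine the two series term by term.
h(0) = 0
h′(0) = -3/2
h′′(0) = 1/2
h′′′(0) = -7/4
h^(4)(0) = -1/2
h^(5)(0) = -19/4
The Taylor polynomial is Σ h^(k)(0)/k! · v^k.

-19*v^5/480 - v^4/48 - 7*v^3/24 + v^2/4 - 3*v/2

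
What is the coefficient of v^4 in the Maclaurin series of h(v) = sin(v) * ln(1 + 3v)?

17/2

Take the Cauchy product of the two expansions.
h(0) = 0
h′(0) = 0
h′′(0) = 6
h′′′(0) = -27
h^(4)(0) = 204
Then c_k = h^(k)(0)/k! gives each Taylor coefficient.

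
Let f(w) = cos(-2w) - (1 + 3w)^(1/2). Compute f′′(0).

-7/4

Combine the two series term by term.
From the series, [w^2] f = -7/8; multiply by 2! = 2 to get -7/4.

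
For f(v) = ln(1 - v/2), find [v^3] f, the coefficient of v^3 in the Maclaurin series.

-1/24

[v^0] = 0;  [v^1] = -1/2;  [v^2] = -1/8;  [v^3] = -1/24.
So c_3 = f′′′(0)/3! = -1/24.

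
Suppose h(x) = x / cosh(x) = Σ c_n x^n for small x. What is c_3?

Divide the numerator series by the denominator series (power-series long division).
[x^0] = 0;  [x^1] = 1;  [x^2] = 0;  [x^3] = -1/2.

-1/2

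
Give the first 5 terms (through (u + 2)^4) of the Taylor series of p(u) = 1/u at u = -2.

-(u + 2)^4/32 - (u + 2)^3/16 - (u + 2)^2/8 - (u + 2)/4 - 1/2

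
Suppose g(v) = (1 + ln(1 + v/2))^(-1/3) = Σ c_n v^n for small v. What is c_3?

-41/648

Substitute the inner expansion into the outer series and collect powers.
g(0) = 1
g′(0) = -1/6
g′′(0) = 7/36
g′′′(0) = -41/108
So c_3 = g′′′(0)/3! = -41/648.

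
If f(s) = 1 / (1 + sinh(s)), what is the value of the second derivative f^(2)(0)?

Expand as Σ (-1)^k u^k with u equal to the inner function's series.
From the series, [s^2] f = 1; multiply by 2! = 2 to get 2.

2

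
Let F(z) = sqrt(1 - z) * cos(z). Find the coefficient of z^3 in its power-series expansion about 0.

Take the Cauchy product of the two expansions.
F(0) = 1
F′(0) = -1/2
F′′(0) = -5/4
F′′′(0) = 9/8
So c_3 = F′′′(0)/3! = 3/16.

3/16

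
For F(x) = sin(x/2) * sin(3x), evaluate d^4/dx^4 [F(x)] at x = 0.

Take the Cauchy product of the two expansions.
The coefficient of x^4 in the expansion is -37/16, so F^(4)(0) = 4! * (-37/16) = -111/2.

-111/2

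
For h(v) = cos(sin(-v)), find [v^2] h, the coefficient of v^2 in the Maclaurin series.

-1/2

Compose series: expand the inner function first, then feed it into the outer expansion.
h(0) = 1
h′(0) = 0
h′′(0) = -1
Then c_k = h^(k)(0)/k! gives each Taylor coefficient.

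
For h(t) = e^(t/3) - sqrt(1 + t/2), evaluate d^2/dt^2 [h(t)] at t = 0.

25/144

Add the two expansions coefficient-wise.
The coefficient of t^2 in the expansion is 25/288, so h′′(0) = 2! * (25/288) = 25/144.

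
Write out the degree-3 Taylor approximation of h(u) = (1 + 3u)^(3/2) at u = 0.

h(0) = 1
h′(0) = 9/2
h′′(0) = 27/4
h′′′(0) = -81/8

-27*u^3/16 + 27*u^2/8 + 9*u/2 + 1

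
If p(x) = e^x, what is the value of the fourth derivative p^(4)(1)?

e

From the series, [(x - 1)^4] p = e/24; multiply by 4! = 24 to get e.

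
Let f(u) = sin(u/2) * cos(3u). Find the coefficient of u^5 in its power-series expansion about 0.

Take the Cauchy product of the two expansions.
[u^0] = 0;  [u^1] = 1/2;  [u^2] = 0;  [u^3] = -109/48;  [u^4] = 0;  [u^5] = 6841/3840.
So c_5 = f^(5)(0)/5! = 6841/3840.

6841/3840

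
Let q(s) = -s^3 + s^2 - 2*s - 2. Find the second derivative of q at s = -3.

20

Use the known series and substitute for the argument.
The coefficient of (s + 3)^2 in the expansion is 10, so q′′(-3) = 2! * (10) = 20.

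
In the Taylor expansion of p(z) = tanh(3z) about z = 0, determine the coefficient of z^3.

-9

Differentiate repeatedly and evaluate at the center.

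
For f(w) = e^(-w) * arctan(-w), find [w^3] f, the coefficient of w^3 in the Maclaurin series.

Expand each factor separately, then convolve coefficients.

-1/6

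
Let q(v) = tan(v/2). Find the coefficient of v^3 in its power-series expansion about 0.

Use the known series and substitute for the argument.
[v^0] = 0;  [v^1] = 1/2;  [v^2] = 0;  [v^3] = 1/24.

1/24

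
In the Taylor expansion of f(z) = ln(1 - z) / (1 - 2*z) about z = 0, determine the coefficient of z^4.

-131/12

Use 1/(1 - r) = Σ r^k on the denominator, then take the Cauchy product.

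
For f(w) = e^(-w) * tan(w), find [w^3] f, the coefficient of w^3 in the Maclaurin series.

5/6

Expand each factor separately, then convolve coefficients.
f(0) = 0
f′(0) = 1
f′′(0) = -2
f′′′(0) = 5
Dividing each by k! gives the coefficients c_0, ..., c_3.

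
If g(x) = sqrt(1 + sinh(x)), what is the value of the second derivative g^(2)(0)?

-1/4

Let u equal the inner series; expand the outer function in u and truncate.
The coefficient of x^2 in the expansion is -1/8, so g′′(0) = 2! * (-1/8) = -1/4.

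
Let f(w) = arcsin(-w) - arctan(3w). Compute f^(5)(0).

Combine the two series term by term.
The coefficient of w^5 in the expansion is -1947/40, so f^(5)(0) = 5! * (-1947/40) = -5841.

-5841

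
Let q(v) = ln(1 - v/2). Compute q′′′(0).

The coefficient of v^3 in the expansion is -1/24, so q′′′(0) = 3! * (-1/24) = -1/4.

-1/4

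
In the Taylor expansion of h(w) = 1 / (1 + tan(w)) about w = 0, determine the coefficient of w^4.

5/3

Use the geometric series for the reciprocal, then substitute.
h(0) = 1
h′(0) = -1
h′′(0) = 2
h′′′(0) = -8
h^(4)(0) = 40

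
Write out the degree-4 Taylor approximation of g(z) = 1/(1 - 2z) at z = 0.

g(0) = 1
g′(0) = 2
g′′(0) = 8
g′′′(0) = 48
g^(4)(0) = 384
Dividing each by k! gives the coefficients c_0, ..., c_4.

16*z^4 + 8*z^3 + 4*z^2 + 2*z + 1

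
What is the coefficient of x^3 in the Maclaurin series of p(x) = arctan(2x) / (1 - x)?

Use 1/(1 - r) = Σ r^k on the denominator, then take the Cauchy product.
p(0) = 0
p′(0) = 2
p′′(0) = 4
p′′′(0) = -4
So c_3 = p′′′(0)/3! = -2/3.

-2/3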